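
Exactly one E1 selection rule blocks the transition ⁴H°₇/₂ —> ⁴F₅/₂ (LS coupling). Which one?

the ΔL = 0, ±1 rule

Reading off the term symbols: S 3/2→3/2, L 5→3, J 7/2→5/2, parity odd→even.
Parity must change: odd → even — ok.
ΔS = 0: S: 3/2 → 3/2 — ok.
ΔL = 0, ±1 (not L=0↔0): L: 5 → 3, ΔL = -2 — fails.
ΔJ = 0, ±1 (not J=0↔0): J: 7/2 → 5/2, ΔJ = -1 — ok.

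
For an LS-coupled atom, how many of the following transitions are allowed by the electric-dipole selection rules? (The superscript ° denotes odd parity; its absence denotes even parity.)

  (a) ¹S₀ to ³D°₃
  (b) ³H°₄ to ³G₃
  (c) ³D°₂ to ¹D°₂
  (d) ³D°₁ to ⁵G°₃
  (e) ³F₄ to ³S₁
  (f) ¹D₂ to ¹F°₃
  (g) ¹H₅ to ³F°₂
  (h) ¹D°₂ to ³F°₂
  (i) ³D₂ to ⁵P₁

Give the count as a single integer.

2

(a) forbidden (ΔS, ΔL, ΔJ fail)
(b) allowed
(c) forbidden (parity, ΔS fail)
(d) forbidden (parity, ΔS, ΔL, ΔJ fail)
(e) forbidden (parity, ΔL, ΔJ fail)
(f) allowed
(g) forbidden (ΔS, ΔL, ΔJ fail)
(h) forbidden (parity, ΔS fail)
(i) forbidden (parity, ΔS fail)
Total allowed: 2 of 9.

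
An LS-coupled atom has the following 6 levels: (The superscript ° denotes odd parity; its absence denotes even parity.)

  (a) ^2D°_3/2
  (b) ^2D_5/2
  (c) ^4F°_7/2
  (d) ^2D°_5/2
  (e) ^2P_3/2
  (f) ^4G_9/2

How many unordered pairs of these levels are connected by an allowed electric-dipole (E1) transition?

5

(a)–(b): allowed.
(a)–(c): forbidden (parity, ΔS, ΔJ).
(a)–(d): forbidden (parity).
(a)–(e): allowed.
(a)–(f): forbidden (ΔS, ΔL, ΔJ).
(b)–(c): forbidden (ΔS).
(b)–(d): allowed.
(b)–(e): forbidden (parity).
(b)–(f): forbidden (parity, ΔS, ΔL, ΔJ).
(c)–(d): forbidden (parity, ΔS).
(c)–(e): forbidden (ΔS, ΔL, ΔJ).
(c)–(f): allowed.
(d)–(e): allowed.
(d)–(f): forbidden (ΔS, ΔL, ΔJ).
(e)–(f): forbidden (parity, ΔS, ΔL, ΔJ).
Allowed pairs: 5 of 15.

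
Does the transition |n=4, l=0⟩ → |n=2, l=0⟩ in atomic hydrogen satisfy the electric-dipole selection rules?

forbidden

Δl = 0 − 0 = +0; the E1 rule Δl = ±1 is fails.
The transition is electric-dipole forbidden.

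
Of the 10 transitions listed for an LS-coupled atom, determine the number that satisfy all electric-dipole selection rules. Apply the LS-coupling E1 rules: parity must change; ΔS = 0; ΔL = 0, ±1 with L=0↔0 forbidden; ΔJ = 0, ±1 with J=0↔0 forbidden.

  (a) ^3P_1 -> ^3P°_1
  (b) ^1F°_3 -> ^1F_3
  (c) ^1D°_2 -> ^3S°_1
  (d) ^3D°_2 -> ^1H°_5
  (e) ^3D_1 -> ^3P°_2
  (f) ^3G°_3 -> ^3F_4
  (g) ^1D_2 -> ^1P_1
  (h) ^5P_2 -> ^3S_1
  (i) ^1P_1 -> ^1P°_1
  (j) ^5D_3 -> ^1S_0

(a) allowed
(b) allowed
(c) forbidden (parity, ΔS, ΔL fail)
(d) forbidden (parity, ΔS, ΔL, ΔJ fail)
(e) allowed
(f) allowed
(g) forbidden (parity fails)
(h) forbidden (parity, ΔS fail)
(i) allowed
(j) forbidden (parity, ΔS, ΔL, ΔJ fail)
Total allowed: 5 of 10.

5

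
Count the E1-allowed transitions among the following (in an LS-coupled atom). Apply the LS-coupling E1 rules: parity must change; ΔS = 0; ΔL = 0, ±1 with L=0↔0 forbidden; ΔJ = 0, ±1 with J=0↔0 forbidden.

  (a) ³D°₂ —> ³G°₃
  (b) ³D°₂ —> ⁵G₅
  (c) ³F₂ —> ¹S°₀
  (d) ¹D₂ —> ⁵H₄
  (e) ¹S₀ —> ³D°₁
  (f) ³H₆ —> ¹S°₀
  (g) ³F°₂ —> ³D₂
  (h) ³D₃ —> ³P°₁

(a) forbidden (parity, ΔL fail)
(b) forbidden (ΔS, ΔL, ΔJ fail)
(c) forbidden (ΔS, ΔL, ΔJ fail)
(d) forbidden (parity, ΔS, ΔL, ΔJ fail)
(e) forbidden (ΔS, ΔL fail)
(f) forbidden (ΔS, ΔL, ΔJ fail)
(g) allowed
(h) forbidden (ΔJ fails)
Total allowed: 1 of 8.

1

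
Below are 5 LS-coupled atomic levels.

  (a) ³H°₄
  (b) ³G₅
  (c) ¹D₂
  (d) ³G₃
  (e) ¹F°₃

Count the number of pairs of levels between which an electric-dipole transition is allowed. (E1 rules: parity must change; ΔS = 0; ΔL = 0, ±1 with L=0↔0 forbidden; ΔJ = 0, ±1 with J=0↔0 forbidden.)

(a)–(b): allowed.
(a)–(c): forbidden (ΔS, ΔL, ΔJ).
(a)–(d): allowed.
(a)–(e): forbidden (parity, ΔS, ΔL).
(b)–(c): forbidden (parity, ΔS, ΔL, ΔJ).
(b)–(d): forbidden (parity, ΔJ).
(b)–(e): forbidden (ΔS, ΔJ).
(c)–(d): forbidden (parity, ΔS, ΔL).
(c)–(e): allowed.
(d)–(e): forbidden (ΔS).
Allowed pairs: 3 of 10.

3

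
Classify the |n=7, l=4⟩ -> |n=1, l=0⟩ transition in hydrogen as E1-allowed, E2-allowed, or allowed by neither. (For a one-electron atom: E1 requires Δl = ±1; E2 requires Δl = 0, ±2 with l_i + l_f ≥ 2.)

Δl = 0 − 4 = -4; l_i + l_f = 4.
E1 (Δl = ±1): not satisfied.
E2 (Δl = 0,±2, l_i+l_f ≥ 2): not satisfied.

neither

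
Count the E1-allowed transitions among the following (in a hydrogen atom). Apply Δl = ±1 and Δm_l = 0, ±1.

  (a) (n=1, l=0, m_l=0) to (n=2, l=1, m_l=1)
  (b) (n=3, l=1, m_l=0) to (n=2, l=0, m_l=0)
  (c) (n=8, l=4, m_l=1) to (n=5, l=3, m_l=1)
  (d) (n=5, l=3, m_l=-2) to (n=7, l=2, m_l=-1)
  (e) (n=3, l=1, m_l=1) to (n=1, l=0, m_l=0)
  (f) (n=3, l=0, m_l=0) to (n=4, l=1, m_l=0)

(a) allowed
(b) allowed
(c) allowed
(d) allowed
(e) allowed
(f) allowed
Total allowed: 6 of 6.

6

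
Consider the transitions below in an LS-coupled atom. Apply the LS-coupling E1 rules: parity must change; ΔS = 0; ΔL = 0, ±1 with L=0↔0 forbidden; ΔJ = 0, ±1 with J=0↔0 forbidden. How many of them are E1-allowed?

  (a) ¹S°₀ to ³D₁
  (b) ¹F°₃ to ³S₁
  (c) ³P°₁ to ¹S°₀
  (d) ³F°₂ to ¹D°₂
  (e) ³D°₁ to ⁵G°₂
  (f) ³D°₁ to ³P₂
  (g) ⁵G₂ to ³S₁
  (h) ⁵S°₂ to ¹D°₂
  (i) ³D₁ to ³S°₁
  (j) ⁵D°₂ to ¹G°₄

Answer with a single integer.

1

(a) forbidden (ΔS, ΔL fail)
(b) forbidden (ΔS, ΔL, ΔJ fail)
(c) forbidden (parity, ΔS fail)
(d) forbidden (parity, ΔS fail)
(e) forbidden (parity, ΔS, ΔL fail)
(f) allowed
(g) forbidden (parity, ΔS, ΔL fail)
(h) forbidden (parity, ΔS, ΔL fail)
(i) forbidden (ΔL fails)
(j) forbidden (parity, ΔS, ΔL, ΔJ fail)
Total allowed: 1 of 10.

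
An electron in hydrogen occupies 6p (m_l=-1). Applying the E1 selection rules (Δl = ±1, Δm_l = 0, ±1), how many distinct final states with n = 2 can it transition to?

1

E1 requires Δl = ±1, so l_f ∈ {0, 2}; with 0 ≤ l_f ≤ n_f−1 = 1, the allowed l_f values are {0}.
For l_f = 0: m_f ∈ {m_i−1, m_i, m_i+1} ∩ [−0, 0] = {0} → 1 state.
Total: 1.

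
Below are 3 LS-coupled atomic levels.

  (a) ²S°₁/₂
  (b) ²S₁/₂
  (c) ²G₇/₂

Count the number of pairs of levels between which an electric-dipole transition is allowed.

(a)–(b): forbidden (ΔL).
(a)–(c): forbidden (ΔL, ΔJ).
(b)–(c): forbidden (parity, ΔL, ΔJ).
Allowed pairs: 0 of 3.

0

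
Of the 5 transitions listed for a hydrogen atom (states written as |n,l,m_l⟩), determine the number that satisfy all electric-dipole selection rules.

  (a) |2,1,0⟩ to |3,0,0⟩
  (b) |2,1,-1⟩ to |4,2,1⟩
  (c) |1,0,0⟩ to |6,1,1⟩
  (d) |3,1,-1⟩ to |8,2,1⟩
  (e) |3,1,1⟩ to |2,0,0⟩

3

(a) allowed
(b) forbidden — Δm_l = +2 (E1 requires Δm_l = 0, ±1)
(c) allowed
(d) forbidden — Δm_l = +2 (E1 requires Δm_l = 0, ±1)
(e) allowed
Total allowed: 3 of 5.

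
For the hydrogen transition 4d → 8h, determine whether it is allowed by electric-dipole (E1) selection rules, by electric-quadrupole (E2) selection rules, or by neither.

Δl = 5 − 2 = +3; l_i + l_f = 7.
E1 (Δl = ±1): not satisfied.
E2 (Δl = 0,±2, l_i+l_f ≥ 2): not satisfied.

neither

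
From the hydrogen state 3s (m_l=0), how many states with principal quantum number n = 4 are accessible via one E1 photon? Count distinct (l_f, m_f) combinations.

E1 requires Δl = ±1, so l_f ∈ {-1, 1}; with 0 ≤ l_f ≤ n_f−1 = 3, the allowed l_f values are {1}.
For l_f = 1: m_f ∈ {m_i−1, m_i, m_i+1} ∩ [−1, 1] = {-1, 0, 1} → 3 states.
Total: 3.

3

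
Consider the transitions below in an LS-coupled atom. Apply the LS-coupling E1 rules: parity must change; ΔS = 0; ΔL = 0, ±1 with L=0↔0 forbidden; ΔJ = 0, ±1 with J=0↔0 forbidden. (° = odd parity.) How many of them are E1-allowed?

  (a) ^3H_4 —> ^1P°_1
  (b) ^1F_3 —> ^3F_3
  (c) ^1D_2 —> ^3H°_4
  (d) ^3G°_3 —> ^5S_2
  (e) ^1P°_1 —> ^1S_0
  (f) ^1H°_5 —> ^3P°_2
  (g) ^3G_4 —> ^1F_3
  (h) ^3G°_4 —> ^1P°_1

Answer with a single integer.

(a) forbidden (ΔS, ΔL, ΔJ fail)
(b) forbidden (parity, ΔS fail)
(c) forbidden (ΔS, ΔL, ΔJ fail)
(d) forbidden (ΔS, ΔL fail)
(e) allowed
(f) forbidden (parity, ΔS, ΔL, ΔJ fail)
(g) forbidden (parity, ΔS fail)
(h) forbidden (parity, ΔS, ΔL, ΔJ fail)
Total allowed: 1 of 8.

1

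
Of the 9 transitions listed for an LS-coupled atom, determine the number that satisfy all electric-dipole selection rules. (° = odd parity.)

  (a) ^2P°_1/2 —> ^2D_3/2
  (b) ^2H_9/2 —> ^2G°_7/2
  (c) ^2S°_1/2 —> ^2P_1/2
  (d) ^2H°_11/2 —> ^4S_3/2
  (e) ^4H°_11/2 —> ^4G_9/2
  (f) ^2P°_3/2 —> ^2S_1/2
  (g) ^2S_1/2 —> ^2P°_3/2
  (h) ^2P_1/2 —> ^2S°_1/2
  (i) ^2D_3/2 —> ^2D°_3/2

8

(a) allowed
(b) allowed
(c) allowed
(d) forbidden (ΔS, ΔL, ΔJ fail)
(e) allowed
(f) allowed
(g) allowed
(h) allowed
(i) allowed
Total allowed: 8 of 9.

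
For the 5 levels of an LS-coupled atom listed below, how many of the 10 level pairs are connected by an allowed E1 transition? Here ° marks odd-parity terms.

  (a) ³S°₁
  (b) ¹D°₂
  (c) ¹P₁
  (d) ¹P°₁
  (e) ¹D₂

4

(a)–(b): forbidden (parity, ΔS, ΔL).
(a)–(c): forbidden (ΔS).
(a)–(d): forbidden (parity, ΔS).
(a)–(e): forbidden (ΔS, ΔL).
(b)–(c): allowed.
(b)–(d): forbidden (parity).
(b)–(e): allowed.
(c)–(d): allowed.
(c)–(e): forbidden (parity).
(d)–(e): allowed.
Allowed pairs: 4 of 10.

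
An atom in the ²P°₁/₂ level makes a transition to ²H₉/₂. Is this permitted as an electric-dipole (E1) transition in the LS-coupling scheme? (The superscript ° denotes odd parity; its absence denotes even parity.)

Parity must change: odd → even — satisfied.
ΔS = 0: S: 1/2 → 1/2 — satisfied.
ΔL = 0, ±1 (not L=0↔0): L: 1 → 5, ΔL = +4 — violated.
ΔJ = 0, ±1 (not J=0↔0): J: 1/2 → 9/2, ΔJ = +4 — violated.
Rule(s) violated: ΔL, ΔJ.

forbidden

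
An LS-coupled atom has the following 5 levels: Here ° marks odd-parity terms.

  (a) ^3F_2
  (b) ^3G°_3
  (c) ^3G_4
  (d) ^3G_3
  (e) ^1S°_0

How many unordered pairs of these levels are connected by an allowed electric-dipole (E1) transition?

3

(a)–(b): allowed.
(a)–(c): forbidden (parity, ΔJ).
(a)–(d): forbidden (parity).
(a)–(e): forbidden (ΔS, ΔL, ΔJ).
(b)–(c): allowed.
(b)–(d): allowed.
(b)–(e): forbidden (parity, ΔS, ΔL, ΔJ).
(c)–(d): forbidden (parity).
(c)–(e): forbidden (ΔS, ΔL, ΔJ).
(d)–(e): forbidden (ΔS, ΔL, ΔJ).
Allowed pairs: 3 of 10.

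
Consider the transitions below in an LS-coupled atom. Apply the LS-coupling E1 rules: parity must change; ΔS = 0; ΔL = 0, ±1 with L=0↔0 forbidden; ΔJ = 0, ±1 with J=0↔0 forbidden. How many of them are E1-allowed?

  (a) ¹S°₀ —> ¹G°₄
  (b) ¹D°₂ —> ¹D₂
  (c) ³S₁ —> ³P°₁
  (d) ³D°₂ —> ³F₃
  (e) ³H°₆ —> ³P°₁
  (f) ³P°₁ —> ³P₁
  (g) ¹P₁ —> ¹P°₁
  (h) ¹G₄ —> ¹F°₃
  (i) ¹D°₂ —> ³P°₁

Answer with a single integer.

6

(a) forbidden (parity, ΔL, ΔJ fail)
(b) allowed
(c) allowed
(d) allowed
(e) forbidden (parity, ΔL, ΔJ fail)
(f) allowed
(g) allowed
(h) allowed
(i) forbidden (parity, ΔS fail)
Total allowed: 6 of 9.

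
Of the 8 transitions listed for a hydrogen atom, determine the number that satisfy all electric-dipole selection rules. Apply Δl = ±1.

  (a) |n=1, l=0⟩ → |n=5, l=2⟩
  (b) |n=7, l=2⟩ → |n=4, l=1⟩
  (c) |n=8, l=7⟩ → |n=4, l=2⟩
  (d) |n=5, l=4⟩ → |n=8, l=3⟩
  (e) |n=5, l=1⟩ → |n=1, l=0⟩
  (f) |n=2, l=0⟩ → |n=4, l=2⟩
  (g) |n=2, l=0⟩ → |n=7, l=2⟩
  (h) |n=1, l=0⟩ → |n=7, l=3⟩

(a) forbidden — Δl = +2 (E1 requires Δl = ±1)
(b) allowed
(c) forbidden — Δl = -5 (E1 requires Δl = ±1)
(d) allowed
(e) allowed
(f) forbidden — Δl = +2 (E1 requires Δl = ±1)
(g) forbidden — Δl = +2 (E1 requires Δl = ±1)
(h) forbidden — Δl = +3 (E1 requires Δl = ±1)
Total allowed: 3 of 8.

3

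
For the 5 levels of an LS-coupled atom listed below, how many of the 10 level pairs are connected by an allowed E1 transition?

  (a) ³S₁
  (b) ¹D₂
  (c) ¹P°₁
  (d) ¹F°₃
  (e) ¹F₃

3

(a)–(b): forbidden (parity, ΔS, ΔL).
(a)–(c): forbidden (ΔS).
(a)–(d): forbidden (ΔS, ΔL, ΔJ).
(a)–(e): forbidden (parity, ΔS, ΔL, ΔJ).
(b)–(c): allowed.
(b)–(d): allowed.
(b)–(e): forbidden (parity).
(c)–(d): forbidden (parity, ΔL, ΔJ).
(c)–(e): forbidden (ΔL, ΔJ).
(d)–(e): allowed.
Allowed pairs: 3 of 10.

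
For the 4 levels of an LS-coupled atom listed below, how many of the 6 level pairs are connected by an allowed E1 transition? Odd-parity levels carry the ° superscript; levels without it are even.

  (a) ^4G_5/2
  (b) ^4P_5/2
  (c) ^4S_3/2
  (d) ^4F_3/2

0

(a)–(b): forbidden (parity, ΔL).
(a)–(c): forbidden (parity, ΔL).
(a)–(d): forbidden (parity).
(b)–(c): forbidden (parity).
(b)–(d): forbidden (parity, ΔL).
(c)–(d): forbidden (parity, ΔL).
Allowed pairs: 0 of 6.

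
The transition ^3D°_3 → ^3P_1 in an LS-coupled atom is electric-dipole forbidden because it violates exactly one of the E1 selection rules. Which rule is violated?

Parity must change: odd → even — ✓.
ΔL = 0, ±1 (not L=0↔0): L: 2 → 1, ΔL = -1 — ✓.
ΔJ = 0, ±1 (not J=0↔0): J: 3 → 1, ΔJ = -2 — ✗.
ΔS = 0: S: 1 → 1 — ✓.

the ΔJ = 0, ±1 rule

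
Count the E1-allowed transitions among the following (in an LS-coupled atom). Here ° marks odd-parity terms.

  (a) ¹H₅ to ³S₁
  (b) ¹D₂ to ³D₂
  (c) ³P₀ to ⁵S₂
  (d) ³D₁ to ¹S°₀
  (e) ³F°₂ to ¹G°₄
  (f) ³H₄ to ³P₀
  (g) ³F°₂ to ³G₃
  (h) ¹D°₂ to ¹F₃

2

(a) forbidden (parity, ΔS, ΔL, ΔJ fail)
(b) forbidden (parity, ΔS fail)
(c) forbidden (parity, ΔS, ΔJ fail)
(d) forbidden (ΔS, ΔL fail)
(e) forbidden (parity, ΔS, ΔJ fail)
(f) forbidden (parity, ΔL, ΔJ fail)
(g) allowed
(h) allowed
Total allowed: 2 of 8.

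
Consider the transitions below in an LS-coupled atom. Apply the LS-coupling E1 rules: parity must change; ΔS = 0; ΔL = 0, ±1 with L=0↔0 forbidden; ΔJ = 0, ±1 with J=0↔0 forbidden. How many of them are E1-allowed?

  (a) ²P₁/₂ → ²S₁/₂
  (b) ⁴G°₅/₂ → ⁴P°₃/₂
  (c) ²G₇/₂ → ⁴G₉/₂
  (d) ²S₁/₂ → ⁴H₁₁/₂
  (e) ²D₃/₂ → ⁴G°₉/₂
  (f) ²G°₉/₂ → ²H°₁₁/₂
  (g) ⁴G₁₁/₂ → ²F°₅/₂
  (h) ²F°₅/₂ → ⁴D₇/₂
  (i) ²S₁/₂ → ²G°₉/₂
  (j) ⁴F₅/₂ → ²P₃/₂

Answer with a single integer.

0

(a) forbidden (parity fails)
(b) forbidden (parity, ΔL fail)
(c) forbidden (parity, ΔS fail)
(d) forbidden (parity, ΔS, ΔL, ΔJ fail)
(e) forbidden (ΔS, ΔL, ΔJ fail)
(f) forbidden (parity fails)
(g) forbidden (ΔS, ΔJ fail)
(h) forbidden (ΔS fails)
(i) forbidden (ΔL, ΔJ fail)
(j) forbidden (parity, ΔS, ΔL fail)
Total allowed: 0 of 10.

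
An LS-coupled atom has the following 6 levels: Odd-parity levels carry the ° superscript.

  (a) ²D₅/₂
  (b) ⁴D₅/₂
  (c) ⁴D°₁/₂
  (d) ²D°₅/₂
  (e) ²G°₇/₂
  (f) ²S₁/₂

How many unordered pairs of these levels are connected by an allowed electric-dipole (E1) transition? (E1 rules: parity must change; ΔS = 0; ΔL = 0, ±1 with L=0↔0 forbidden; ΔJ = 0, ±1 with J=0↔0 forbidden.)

(a)–(b): forbidden (parity, ΔS).
(a)–(c): forbidden (ΔS, ΔJ).
(a)–(d): allowed.
(a)–(e): forbidden (ΔL).
(a)–(f): forbidden (parity, ΔL, ΔJ).
(b)–(c): forbidden (ΔJ).
(b)–(d): forbidden (ΔS).
(b)–(e): forbidden (ΔS, ΔL).
(b)–(f): forbidden (parity, ΔS, ΔL, ΔJ).
(c)–(d): forbidden (parity, ΔS, ΔJ).
(c)–(e): forbidden (parity, ΔS, ΔL, ΔJ).
(c)–(f): forbidden (ΔS, ΔL).
(d)–(e): forbidden (parity, ΔL).
(d)–(f): forbidden (ΔL, ΔJ).
(e)–(f): forbidden (ΔL, ΔJ).
Allowed pairs: 1 of 15.

1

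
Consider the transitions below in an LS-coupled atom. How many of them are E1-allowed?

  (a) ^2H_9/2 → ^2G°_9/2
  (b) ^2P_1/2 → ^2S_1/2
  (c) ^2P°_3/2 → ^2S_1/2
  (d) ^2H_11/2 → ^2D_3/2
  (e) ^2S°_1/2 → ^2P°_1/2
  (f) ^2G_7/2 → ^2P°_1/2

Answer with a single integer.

(a) allowed
(b) forbidden (parity fails)
(c) allowed
(d) forbidden (parity, ΔL, ΔJ fail)
(e) forbidden (parity fails)
(f) forbidden (ΔL, ΔJ fail)
Total allowed: 2 of 6.

2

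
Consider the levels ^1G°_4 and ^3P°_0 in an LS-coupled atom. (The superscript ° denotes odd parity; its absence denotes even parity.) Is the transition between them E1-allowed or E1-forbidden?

forbidden

Parity must change: odd → odd — ✗.
ΔS = 0: S: 0 → 1 — ✗.
ΔL = 0, ±1 (not L=0↔0): L: 4 → 1, ΔL = -3 — ✗.
ΔJ = 0, ±1 (not J=0↔0): J: 4 → 0, ΔJ = -4 — ✗.
Rule(s) violated: parity, ΔS, ΔL, ΔJ.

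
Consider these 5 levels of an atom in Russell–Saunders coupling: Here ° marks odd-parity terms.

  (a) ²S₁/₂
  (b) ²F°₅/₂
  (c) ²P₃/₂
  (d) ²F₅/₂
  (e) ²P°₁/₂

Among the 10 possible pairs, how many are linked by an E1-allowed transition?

(a)–(b): forbidden (ΔL, ΔJ).
(a)–(c): forbidden (parity).
(a)–(d): forbidden (parity, ΔL, ΔJ).
(a)–(e): allowed.
(b)–(c): forbidden (ΔL).
(b)–(d): allowed.
(b)–(e): forbidden (parity, ΔL, ΔJ).
(c)–(d): forbidden (parity, ΔL).
(c)–(e): allowed.
(d)–(e): forbidden (ΔL, ΔJ).
Allowed pairs: 3 of 10.

3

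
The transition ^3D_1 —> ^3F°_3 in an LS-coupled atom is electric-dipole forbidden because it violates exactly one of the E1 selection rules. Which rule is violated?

the ΔJ = 0, ±1 rule

Reading off the term symbols: S 1→1, L 2→3, J 1→3, parity even→odd.
Parity must change: even → odd — ✓.
ΔS = 0: S: 1 → 1 — ✓.
ΔL = 0, ±1 (not L=0↔0): L: 2 → 3, ΔL = +1 — ✓.
ΔJ = 0, ±1 (not J=0↔0): J: 1 → 3, ΔJ = +2 — ✗.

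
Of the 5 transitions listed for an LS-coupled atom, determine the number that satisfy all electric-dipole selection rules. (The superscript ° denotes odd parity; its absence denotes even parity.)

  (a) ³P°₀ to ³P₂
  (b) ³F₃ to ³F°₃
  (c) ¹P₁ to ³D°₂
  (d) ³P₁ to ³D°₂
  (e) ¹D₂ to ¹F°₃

(a) forbidden (ΔJ fails)
(b) allowed
(c) forbidden (ΔS fails)
(d) allowed
(e) allowed
Total allowed: 3 of 5.

3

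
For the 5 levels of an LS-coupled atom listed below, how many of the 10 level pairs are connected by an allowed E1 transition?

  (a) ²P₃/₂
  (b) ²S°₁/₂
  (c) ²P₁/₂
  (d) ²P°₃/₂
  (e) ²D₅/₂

5

(a)–(b): allowed.
(a)–(c): forbidden (parity).
(a)–(d): allowed.
(a)–(e): forbidden (parity).
(b)–(c): allowed.
(b)–(d): forbidden (parity).
(b)–(e): forbidden (ΔL, ΔJ).
(c)–(d): allowed.
(c)–(e): forbidden (parity, ΔJ).
(d)–(e): allowed.
Allowed pairs: 5 of 10.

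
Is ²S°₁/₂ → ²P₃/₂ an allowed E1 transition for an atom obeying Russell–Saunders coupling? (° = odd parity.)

allowed

Initial level: S=1/2, L=0, J=1/2, parity odd. Final level: S=1/2, L=1, J=3/2, parity even.
ΔS = 0: S: 1/2 → 1/2 — satisfied.
ΔJ = 0, ±1 (not J=0↔0): J: 1/2 → 3/2, ΔJ = +1 — satisfied.
Parity must change: odd → even — satisfied.
ΔL = 0, ±1 (not L=0↔0): L: 0 → 1, ΔL = +1 — satisfied.
All four E1 rules are satisfied.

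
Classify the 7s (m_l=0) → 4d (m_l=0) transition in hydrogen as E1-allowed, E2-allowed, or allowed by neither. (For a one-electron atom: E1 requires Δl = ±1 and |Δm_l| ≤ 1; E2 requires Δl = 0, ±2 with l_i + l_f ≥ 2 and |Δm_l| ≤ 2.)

E2

Δl = 2 − 0 = +2; l_i + l_f = 2.
Δm_l = +0.
E1 (Δl = ±1, |Δm_l| ≤ 1): not satisfied.
E2 (Δl = 0,±2, l_i+l_f ≥ 2, |Δm_l| ≤ 2): satisfied.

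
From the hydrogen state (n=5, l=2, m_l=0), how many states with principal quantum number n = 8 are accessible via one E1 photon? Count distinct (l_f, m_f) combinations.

6

E1 requires Δl = ±1, so l_f ∈ {1, 3}; with 0 ≤ l_f ≤ n_f−1 = 7, the allowed l_f values are {1, 3}.
For l_f = 1: m_f ∈ {m_i−1, m_i, m_i+1} ∩ [−1, 1] = {-1, 0, 1} → 3 states.
For l_f = 3: m_f ∈ {m_i−1, m_i, m_i+1} ∩ [−3, 3] = {-1, 0, 1} → 3 states.
Total: 6.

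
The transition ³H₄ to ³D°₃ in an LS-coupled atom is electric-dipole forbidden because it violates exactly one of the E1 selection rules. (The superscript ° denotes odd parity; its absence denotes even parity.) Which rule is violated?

Initial level: S=1, L=5, J=4, parity even. Final level: S=1, L=2, J=3, parity odd.
Parity must change: even → odd — passes.
ΔJ = 0, ±1 (not J=0↔0): J: 4 → 3, ΔJ = -1 — passes.
ΔL = 0, ±1 (not L=0↔0): L: 5 → 2, ΔL = -3 — fails.
ΔS = 0: S: 1 → 1 — passes.

the ΔL = 0, ±1 rule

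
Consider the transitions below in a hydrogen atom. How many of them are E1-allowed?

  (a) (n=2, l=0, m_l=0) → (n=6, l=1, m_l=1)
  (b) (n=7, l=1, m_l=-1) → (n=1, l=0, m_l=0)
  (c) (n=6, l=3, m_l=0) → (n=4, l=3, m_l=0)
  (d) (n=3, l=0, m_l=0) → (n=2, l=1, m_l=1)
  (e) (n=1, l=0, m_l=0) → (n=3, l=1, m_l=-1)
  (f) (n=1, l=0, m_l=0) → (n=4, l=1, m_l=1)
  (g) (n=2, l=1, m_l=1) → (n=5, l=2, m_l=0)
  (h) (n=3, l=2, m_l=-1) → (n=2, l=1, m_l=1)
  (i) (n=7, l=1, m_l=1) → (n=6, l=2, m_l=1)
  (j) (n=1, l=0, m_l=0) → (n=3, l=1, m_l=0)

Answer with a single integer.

8

(a) allowed
(b) allowed
(c) forbidden — Δl = +0 (E1 requires Δl = ±1)
(d) allowed
(e) allowed
(f) allowed
(g) allowed
(h) forbidden — Δm_l = +2 (E1 requires Δm_l = 0, ±1)
(i) allowed
(j) allowed
Total allowed: 8 of 10.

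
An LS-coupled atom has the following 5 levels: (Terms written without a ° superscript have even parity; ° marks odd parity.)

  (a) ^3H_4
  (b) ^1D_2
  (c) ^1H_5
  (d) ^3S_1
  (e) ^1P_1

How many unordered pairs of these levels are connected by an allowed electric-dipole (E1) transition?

(a)–(b): forbidden (parity, ΔS, ΔL, ΔJ).
(a)–(c): forbidden (parity, ΔS).
(a)–(d): forbidden (parity, ΔL, ΔJ).
(a)–(e): forbidden (parity, ΔS, ΔL, ΔJ).
(b)–(c): forbidden (parity, ΔL, ΔJ).
(b)–(d): forbidden (parity, ΔS, ΔL).
(b)–(e): forbidden (parity).
(c)–(d): forbidden (parity, ΔS, ΔL, ΔJ).
(c)–(e): forbidden (parity, ΔL, ΔJ).
(d)–(e): forbidden (parity, ΔS).
Allowed pairs: 0 of 10.

0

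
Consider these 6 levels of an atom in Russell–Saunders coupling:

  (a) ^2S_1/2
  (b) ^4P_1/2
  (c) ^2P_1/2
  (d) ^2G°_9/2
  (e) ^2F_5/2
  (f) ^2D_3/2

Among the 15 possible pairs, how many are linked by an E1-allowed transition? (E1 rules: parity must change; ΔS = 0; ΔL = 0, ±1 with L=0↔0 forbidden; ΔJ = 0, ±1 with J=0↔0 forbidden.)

(a)–(b): forbidden (parity, ΔS).
(a)–(c): forbidden (parity).
(a)–(d): forbidden (ΔL, ΔJ).
(a)–(e): forbidden (parity, ΔL, ΔJ).
(a)–(f): forbidden (parity, ΔL).
(b)–(c): forbidden (parity, ΔS).
(b)–(d): forbidden (ΔS, ΔL, ΔJ).
(b)–(e): forbidden (parity, ΔS, ΔL, ΔJ).
(b)–(f): forbidden (parity, ΔS).
(c)–(d): forbidden (ΔL, ΔJ).
(c)–(e): forbidden (parity, ΔL, ΔJ).
(c)–(f): forbidden (parity).
(d)–(e): forbidden (ΔJ).
(d)–(f): forbidden (ΔL, ΔJ).
(e)–(f): forbidden (parity).
Allowed pairs: 0 of 15.

0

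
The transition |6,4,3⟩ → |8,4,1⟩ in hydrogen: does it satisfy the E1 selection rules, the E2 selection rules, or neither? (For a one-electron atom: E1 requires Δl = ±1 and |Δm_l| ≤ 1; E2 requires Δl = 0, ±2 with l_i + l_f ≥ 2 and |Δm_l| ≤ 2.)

E2

Δl = 4 − 4 = +0; l_i + l_f = 8.
Δm_l = -2.
E1 (Δl = ±1, |Δm_l| ≤ 1): not satisfied.
E2 (Δl = 0,±2, l_i+l_f ≥ 2, |Δm_l| ≤ 2): satisfied.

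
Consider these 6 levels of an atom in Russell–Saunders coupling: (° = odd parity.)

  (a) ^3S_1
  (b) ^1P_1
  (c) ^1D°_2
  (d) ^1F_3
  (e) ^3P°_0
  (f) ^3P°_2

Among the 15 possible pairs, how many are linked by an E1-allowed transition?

4

(a)–(b): forbidden (parity, ΔS).
(a)–(c): forbidden (ΔS, ΔL).
(a)–(d): forbidden (parity, ΔS, ΔL, ΔJ).
(a)–(e): allowed.
(a)–(f): allowed.
(b)–(c): allowed.
(b)–(d): forbidden (parity, ΔL, ΔJ).
(b)–(e): forbidden (ΔS).
(b)–(f): forbidden (ΔS).
(c)–(d): allowed.
(c)–(e): forbidden (parity, ΔS, ΔJ).
(c)–(f): forbidden (parity, ΔS).
(d)–(e): forbidden (ΔS, ΔL, ΔJ).
(d)–(f): forbidden (ΔS, ΔL).
(e)–(f): forbidden (parity, ΔJ).
Allowed pairs: 4 of 15.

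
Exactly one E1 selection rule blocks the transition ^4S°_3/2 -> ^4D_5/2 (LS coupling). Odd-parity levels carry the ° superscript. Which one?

Parity must change: odd → even — satisfied.
ΔS = 0: S: 3/2 → 3/2 — satisfied.
ΔL = 0, ±1 (not L=0↔0): L: 0 → 2, ΔL = +2 — violated.
ΔJ = 0, ±1 (not J=0↔0): J: 3/2 → 5/2, ΔJ = +1 — satisfied.

the ΔL = 0, ±1 rule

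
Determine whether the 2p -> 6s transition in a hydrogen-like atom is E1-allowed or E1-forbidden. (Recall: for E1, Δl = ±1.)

l: 1 → 0 (Δl = -1). Δl = ±1 passes.
All E1 selection rules are satisfied.

allowed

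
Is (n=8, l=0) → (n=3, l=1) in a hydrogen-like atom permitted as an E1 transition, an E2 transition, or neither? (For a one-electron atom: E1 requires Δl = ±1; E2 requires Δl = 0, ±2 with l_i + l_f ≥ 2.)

E1

Δl = 1 − 0 = +1; l_i + l_f = 1.
E1 (Δl = ±1): satisfied.
E2 (Δl = 0,±2, l_i+l_f ≥ 2): not satisfied.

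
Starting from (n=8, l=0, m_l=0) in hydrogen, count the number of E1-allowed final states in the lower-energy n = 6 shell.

3

E1 requires Δl = ±1, so l_f ∈ {-1, 1}; with 0 ≤ l_f ≤ n_f−1 = 5, the allowed l_f values are {1}.
For l_f = 1: m_f ∈ {m_i−1, m_i, m_i+1} ∩ [−1, 1] = {-1, 0, 1} → 3 states.
Total: 3.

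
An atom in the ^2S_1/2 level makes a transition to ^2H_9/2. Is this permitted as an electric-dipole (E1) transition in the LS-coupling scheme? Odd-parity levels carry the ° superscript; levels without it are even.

Initial level: S=1/2, L=0, J=1/2, parity even. Final level: S=1/2, L=5, J=9/2, parity even.
ΔL = 0, ±1 (not L=0↔0): L: 0 → 5, ΔL = +5 — ✗.
ΔS = 0: S: 1/2 → 1/2 — ✓.
Parity must change: even → even — ✗.
ΔJ = 0, ±1 (not J=0↔0): J: 1/2 → 9/2, ΔJ = +4 — ✗.
Rule(s) violated: parity, ΔL, ΔJ.

forbidden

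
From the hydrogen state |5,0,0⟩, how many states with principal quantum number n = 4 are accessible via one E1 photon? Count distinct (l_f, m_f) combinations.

3

E1 requires Δl = ±1, so l_f ∈ {-1, 1}; with 0 ≤ l_f ≤ n_f−1 = 3, the allowed l_f values are {1}.
For l_f = 1: m_f ∈ {m_i−1, m_i, m_i+1} ∩ [−1, 1] = {-1, 0, 1} → 3 states.
Total: 3.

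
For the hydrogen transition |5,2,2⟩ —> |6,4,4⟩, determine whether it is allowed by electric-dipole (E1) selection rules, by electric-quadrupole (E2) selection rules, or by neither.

Δl = 4 − 2 = +2; l_i + l_f = 6.
Δm_l = +2.
E1 (Δl = ±1, |Δm_l| ≤ 1): not satisfied.
E2 (Δl = 0,±2, l_i+l_f ≥ 2, |Δm_l| ≤ 2): satisfied.

E2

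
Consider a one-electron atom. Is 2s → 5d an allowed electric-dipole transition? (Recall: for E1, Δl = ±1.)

Initial l = 0, final l = 2, so Δl = +2. E1 requires Δl = ±1: fails.
The transition is electric-dipole forbidden.

forbidden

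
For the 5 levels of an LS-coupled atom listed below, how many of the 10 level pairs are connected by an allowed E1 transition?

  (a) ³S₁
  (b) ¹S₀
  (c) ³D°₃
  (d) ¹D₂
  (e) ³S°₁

(a)–(b): forbidden (parity, ΔS, ΔL).
(a)–(c): forbidden (ΔL, ΔJ).
(a)–(d): forbidden (parity, ΔS, ΔL).
(a)–(e): forbidden (ΔL).
(b)–(c): forbidden (ΔS, ΔL, ΔJ).
(b)–(d): forbidden (parity, ΔL, ΔJ).
(b)–(e): forbidden (ΔS, ΔL).
(c)–(d): forbidden (ΔS).
(c)–(e): forbidden (parity, ΔL, ΔJ).
(d)–(e): forbidden (ΔS, ΔL).
Allowed pairs: 0 of 10.

0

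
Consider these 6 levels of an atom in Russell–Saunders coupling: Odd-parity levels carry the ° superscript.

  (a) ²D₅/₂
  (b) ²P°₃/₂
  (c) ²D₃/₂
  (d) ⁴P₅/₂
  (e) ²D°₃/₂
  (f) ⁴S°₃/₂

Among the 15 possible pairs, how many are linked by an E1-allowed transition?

5

(a)–(b): allowed.
(a)–(c): forbidden (parity).
(a)–(d): forbidden (parity, ΔS).
(a)–(e): allowed.
(a)–(f): forbidden (ΔS, ΔL).
(b)–(c): allowed.
(b)–(d): forbidden (ΔS).
(b)–(e): forbidden (parity).
(b)–(f): forbidden (parity, ΔS).
(c)–(d): forbidden (parity, ΔS).
(c)–(e): allowed.
(c)–(f): forbidden (ΔS, ΔL).
(d)–(e): forbidden (ΔS).
(d)–(f): allowed.
(e)–(f): forbidden (parity, ΔS, ΔL).
Allowed pairs: 5 of 15.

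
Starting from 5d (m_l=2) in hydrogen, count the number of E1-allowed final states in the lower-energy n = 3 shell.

1

E1 requires Δl = ±1, so l_f ∈ {1, 3}; with 0 ≤ l_f ≤ n_f−1 = 2, the allowed l_f values are {1}.
For l_f = 1: m_f ∈ {m_i−1, m_i, m_i+1} ∩ [−1, 1] = {1} → 1 state.
Total: 1.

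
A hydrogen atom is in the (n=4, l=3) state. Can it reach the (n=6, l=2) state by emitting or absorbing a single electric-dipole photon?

l: 3 → 2 (Δl = -1). Δl = ±1 ✓.
All E1 selection rules are satisfied.

allowed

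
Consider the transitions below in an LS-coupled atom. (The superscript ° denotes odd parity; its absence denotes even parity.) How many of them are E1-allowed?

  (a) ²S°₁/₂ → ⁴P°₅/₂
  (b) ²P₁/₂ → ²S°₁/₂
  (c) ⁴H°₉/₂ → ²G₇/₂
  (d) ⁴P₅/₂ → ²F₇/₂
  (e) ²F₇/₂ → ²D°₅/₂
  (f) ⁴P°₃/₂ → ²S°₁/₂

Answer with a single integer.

2

(a) forbidden (parity, ΔS, ΔJ fail)
(b) allowed
(c) forbidden (ΔS fails)
(d) forbidden (parity, ΔS, ΔL fail)
(e) allowed
(f) forbidden (parity, ΔS fail)
Total allowed: 2 of 6.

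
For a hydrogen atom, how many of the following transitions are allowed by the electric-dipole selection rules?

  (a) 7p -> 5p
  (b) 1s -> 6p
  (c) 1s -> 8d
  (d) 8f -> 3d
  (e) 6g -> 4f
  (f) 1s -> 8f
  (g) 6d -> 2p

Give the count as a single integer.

(a) forbidden — Δl = +0 (E1 requires Δl = ±1)
(b) allowed
(c) forbidden — Δl = +2 (E1 requires Δl = ±1)
(d) allowed
(e) allowed
(f) forbidden — Δl = +3 (E1 requires Δl = ±1)
(g) allowed
Total allowed: 4 of 7.

4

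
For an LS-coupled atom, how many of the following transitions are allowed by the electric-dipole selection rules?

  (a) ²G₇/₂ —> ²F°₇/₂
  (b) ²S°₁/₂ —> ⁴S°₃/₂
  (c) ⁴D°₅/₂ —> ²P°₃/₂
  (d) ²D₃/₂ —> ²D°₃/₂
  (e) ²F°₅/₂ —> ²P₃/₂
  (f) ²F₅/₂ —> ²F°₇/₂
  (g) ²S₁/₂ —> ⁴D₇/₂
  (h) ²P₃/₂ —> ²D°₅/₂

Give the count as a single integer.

(a) allowed
(b) forbidden (parity, ΔS, ΔL fail)
(c) forbidden (parity, ΔS fail)
(d) allowed
(e) forbidden (ΔL fails)
(f) allowed
(g) forbidden (parity, ΔS, ΔL, ΔJ fail)
(h) allowed
Total allowed: 4 of 8.

4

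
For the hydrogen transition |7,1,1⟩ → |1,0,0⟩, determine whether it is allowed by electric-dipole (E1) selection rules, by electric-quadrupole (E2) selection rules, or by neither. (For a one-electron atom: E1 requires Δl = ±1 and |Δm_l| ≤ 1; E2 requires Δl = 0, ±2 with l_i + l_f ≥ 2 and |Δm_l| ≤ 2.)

E1

Δl = 0 − 1 = -1; l_i + l_f = 1.
Δm_l = -1.
E1 (Δl = ±1, |Δm_l| ≤ 1): satisfied.
E2 (Δl = 0,±2, l_i+l_f ≥ 2, |Δm_l| ≤ 2): not satisfied.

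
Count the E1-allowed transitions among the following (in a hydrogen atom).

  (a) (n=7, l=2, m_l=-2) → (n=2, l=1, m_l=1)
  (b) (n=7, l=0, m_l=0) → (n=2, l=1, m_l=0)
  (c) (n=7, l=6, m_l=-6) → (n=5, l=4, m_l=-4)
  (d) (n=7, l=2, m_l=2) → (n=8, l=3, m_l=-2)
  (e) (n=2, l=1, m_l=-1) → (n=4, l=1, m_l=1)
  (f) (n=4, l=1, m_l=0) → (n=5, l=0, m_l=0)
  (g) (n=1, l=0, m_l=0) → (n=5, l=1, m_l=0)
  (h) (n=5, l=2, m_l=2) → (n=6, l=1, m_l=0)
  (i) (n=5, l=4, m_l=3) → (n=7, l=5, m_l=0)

3

(a) forbidden — Δm_l = +3 (E1 requires Δm_l = 0, ±1)
(b) allowed
(c) forbidden — Δl = -2 (E1 requires Δl = ±1); Δm_l = +2 (E1 requires Δm_l = 0, ±1)
(d) forbidden — Δm_l = -4 (E1 requires Δm_l = 0, ±1)
(e) forbidden — Δl = +0 (E1 requires Δl = ±1); Δm_l = +2 (E1 requires Δm_l = 0, ±1)
(f) allowed
(g) allowed
(h) forbidden — Δm_l = -2 (E1 requires Δm_l = 0, ±1)
(i) forbidden — Δm_l = -3 (E1 requires Δm_l = 0, ±1)
Total allowed: 3 of 9.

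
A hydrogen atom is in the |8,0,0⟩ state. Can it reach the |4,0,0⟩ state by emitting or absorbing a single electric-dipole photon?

Initial l = 0, final l = 0, so Δl = +0. E1 requires Δl = ±1: fails.
Δm_l = 0 − (0) = +0. E1 requires Δm_l = 0, ±1: ok.
The transition is electric-dipole forbidden.

forbidden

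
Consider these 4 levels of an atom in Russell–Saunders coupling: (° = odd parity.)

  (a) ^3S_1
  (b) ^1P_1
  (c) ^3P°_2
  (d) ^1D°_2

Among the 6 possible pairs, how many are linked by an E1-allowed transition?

(a)–(b): forbidden (parity, ΔS).
(a)–(c): allowed.
(a)–(d): forbidden (ΔS, ΔL).
(b)–(c): forbidden (ΔS).
(b)–(d): allowed.
(c)–(d): forbidden (parity, ΔS).
Allowed pairs: 2 of 6.

2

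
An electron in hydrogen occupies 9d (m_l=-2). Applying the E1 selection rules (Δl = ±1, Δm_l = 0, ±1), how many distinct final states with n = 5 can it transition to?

E1 requires Δl = ±1, so l_f ∈ {1, 3}; with 0 ≤ l_f ≤ n_f−1 = 4, the allowed l_f values are {1, 3}.
For l_f = 1: m_f ∈ {m_i−1, m_i, m_i+1} ∩ [−1, 1] = {-1} → 1 state.
For l_f = 3: m_f ∈ {m_i−1, m_i, m_i+1} ∩ [−3, 3] = {-3, -2, -1} → 3 states.
Total: 4.

4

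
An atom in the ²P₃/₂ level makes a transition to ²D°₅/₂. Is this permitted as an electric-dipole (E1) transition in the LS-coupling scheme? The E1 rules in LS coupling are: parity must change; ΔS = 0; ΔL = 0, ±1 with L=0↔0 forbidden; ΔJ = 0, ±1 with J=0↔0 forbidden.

Reading off the term symbols: S 1/2→1/2, L 1→2, J 3/2→5/2, parity even→odd.
ΔL = 0, ±1 (not L=0↔0): L: 1 → 2, ΔL = +1 — passes.
Parity must change: even → odd — passes.
ΔS = 0: S: 1/2 → 1/2 — passes.
ΔJ = 0, ±1 (not J=0↔0): J: 3/2 → 5/2, ΔJ = +1 — passes.
All four E1 rules are satisfied.

allowed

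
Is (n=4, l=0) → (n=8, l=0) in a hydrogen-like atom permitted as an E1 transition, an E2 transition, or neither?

Δl = 0 − 0 = +0; l_i + l_f = 0.
E1 (Δl = ±1): not satisfied.
E2 (Δl = 0,±2, l_i+l_f ≥ 2): not satisfied.

neither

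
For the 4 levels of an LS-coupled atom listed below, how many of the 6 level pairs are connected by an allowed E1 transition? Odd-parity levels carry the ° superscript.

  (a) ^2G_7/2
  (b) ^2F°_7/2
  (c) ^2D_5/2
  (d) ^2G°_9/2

3

(a)–(b): allowed.
(a)–(c): forbidden (parity, ΔL).
(a)–(d): allowed.
(b)–(c): allowed.
(b)–(d): forbidden (parity).
(c)–(d): forbidden (ΔL, ΔJ).
Allowed pairs: 3 of 6.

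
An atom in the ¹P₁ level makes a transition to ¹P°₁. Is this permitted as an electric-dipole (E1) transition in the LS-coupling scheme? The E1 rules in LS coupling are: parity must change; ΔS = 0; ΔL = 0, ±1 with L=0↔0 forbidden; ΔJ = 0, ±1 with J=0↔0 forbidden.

allowed

ΔS = 0: S: 0 → 0 — satisfied.
ΔJ = 0, ±1 (not J=0↔0): J: 1 → 1, ΔJ = +0 — satisfied.
ΔL = 0, ±1 (not L=0↔0): L: 1 → 1, ΔL = +0 — satisfied.
Parity must change: even → odd — satisfied.
All four E1 rules are satisfied.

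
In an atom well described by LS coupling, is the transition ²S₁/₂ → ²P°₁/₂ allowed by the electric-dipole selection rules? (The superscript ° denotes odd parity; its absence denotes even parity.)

Reading off the term symbols: S 1/2→1/2, L 0→1, J 1/2→1/2, parity even→odd.
Parity must change: even → odd — passes.
ΔS = 0: S: 1/2 → 1/2 — passes.
ΔL = 0, ±1 (not L=0↔0): L: 0 → 1, ΔL = +1 — passes.
ΔJ = 0, ±1 (not J=0↔0): J: 1/2 → 1/2, ΔJ = +0 — passes.
All four E1 rules are satisfied.

allowed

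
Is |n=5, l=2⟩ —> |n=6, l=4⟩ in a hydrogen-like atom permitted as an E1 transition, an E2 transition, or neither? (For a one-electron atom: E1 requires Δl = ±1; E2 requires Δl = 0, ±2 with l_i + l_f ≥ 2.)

E2

Δl = 4 − 2 = +2; l_i + l_f = 6.
E1 (Δl = ±1): not satisfied.
E2 (Δl = 0,±2, l_i+l_f ≥ 2): satisfied.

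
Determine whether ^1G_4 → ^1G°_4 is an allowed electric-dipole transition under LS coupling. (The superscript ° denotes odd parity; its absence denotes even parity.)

allowed

Initial level: S=0, L=4, J=4, parity even. Final level: S=0, L=4, J=4, parity odd.
Parity must change: even → odd — ok.
ΔS = 0: S: 0 → 0 — ok.
ΔL = 0, ±1 (not L=0↔0): L: 4 → 4, ΔL = +0 — ok.
ΔJ = 0, ±1 (not J=0↔0): J: 4 → 4, ΔJ = +0 — ok.
All four E1 rules are satisfied.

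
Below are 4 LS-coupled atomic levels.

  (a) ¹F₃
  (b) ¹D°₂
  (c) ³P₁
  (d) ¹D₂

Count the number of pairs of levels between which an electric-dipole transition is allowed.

2

(a)–(b): allowed.
(a)–(c): forbidden (parity, ΔS, ΔL, ΔJ).
(a)–(d): forbidden (parity).
(b)–(c): forbidden (ΔS).
(b)–(d): allowed.
(c)–(d): forbidden (parity, ΔS).
Allowed pairs: 2 of 6.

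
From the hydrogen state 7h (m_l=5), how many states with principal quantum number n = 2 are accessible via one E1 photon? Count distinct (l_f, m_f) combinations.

E1 requires l_f ∈ {4, 6}, but neither lies in [0, 1], so no final state is reachable.
Total: 0.

0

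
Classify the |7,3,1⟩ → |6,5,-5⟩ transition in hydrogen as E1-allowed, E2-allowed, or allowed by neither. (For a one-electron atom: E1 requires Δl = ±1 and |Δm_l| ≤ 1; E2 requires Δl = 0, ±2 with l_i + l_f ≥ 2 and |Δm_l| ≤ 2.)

Δl = 5 − 3 = +2; l_i + l_f = 8.
Δm_l = -6.
E1 (Δl = ±1, |Δm_l| ≤ 1): not satisfied.
E2 (Δl = 0,±2, l_i+l_f ≥ 2, |Δm_l| ≤ 2): not satisfied.

neither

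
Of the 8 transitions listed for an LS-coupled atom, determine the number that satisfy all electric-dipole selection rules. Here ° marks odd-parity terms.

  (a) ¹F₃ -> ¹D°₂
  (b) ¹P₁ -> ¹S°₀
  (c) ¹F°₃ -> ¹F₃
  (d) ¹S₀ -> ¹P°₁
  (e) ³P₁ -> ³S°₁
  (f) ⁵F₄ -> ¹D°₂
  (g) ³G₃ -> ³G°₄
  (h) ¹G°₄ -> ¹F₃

7

(a) allowed
(b) allowed
(c) allowed
(d) allowed
(e) allowed
(f) forbidden (ΔS, ΔJ fail)
(g) allowed
(h) allowed
Total allowed: 7 of 8.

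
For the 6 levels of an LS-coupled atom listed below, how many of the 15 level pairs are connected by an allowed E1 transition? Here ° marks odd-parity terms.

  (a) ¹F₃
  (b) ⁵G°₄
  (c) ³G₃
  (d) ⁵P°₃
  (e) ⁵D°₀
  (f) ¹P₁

0

(a)–(b): forbidden (ΔS).
(a)–(c): forbidden (parity, ΔS).
(a)–(d): forbidden (ΔS, ΔL).
(a)–(e): forbidden (ΔS, ΔJ).
(a)–(f): forbidden (parity, ΔL, ΔJ).
(b)–(c): forbidden (ΔS).
(b)–(d): forbidden (parity, ΔL).
(b)–(e): forbidden (parity, ΔL, ΔJ).
(b)–(f): forbidden (ΔS, ΔL, ΔJ).
(c)–(d): forbidden (ΔS, ΔL).
(c)–(e): forbidden (ΔS, ΔL, ΔJ).
(c)–(f): forbidden (parity, ΔS, ΔL, ΔJ).
(d)–(e): forbidden (parity, ΔJ).
(d)–(f): forbidden (ΔS, ΔJ).
(e)–(f): forbidden (ΔS).
Allowed pairs: 0 of 15.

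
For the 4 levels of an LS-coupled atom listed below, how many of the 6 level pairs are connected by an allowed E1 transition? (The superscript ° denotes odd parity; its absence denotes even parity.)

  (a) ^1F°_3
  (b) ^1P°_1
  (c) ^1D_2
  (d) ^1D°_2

(a)–(b): forbidden (parity, ΔL, ΔJ).
(a)–(c): allowed.
(a)–(d): forbidden (parity).
(b)–(c): allowed.
(b)–(d): forbidden (parity).
(c)–(d): allowed.
Allowed pairs: 3 of 6.

3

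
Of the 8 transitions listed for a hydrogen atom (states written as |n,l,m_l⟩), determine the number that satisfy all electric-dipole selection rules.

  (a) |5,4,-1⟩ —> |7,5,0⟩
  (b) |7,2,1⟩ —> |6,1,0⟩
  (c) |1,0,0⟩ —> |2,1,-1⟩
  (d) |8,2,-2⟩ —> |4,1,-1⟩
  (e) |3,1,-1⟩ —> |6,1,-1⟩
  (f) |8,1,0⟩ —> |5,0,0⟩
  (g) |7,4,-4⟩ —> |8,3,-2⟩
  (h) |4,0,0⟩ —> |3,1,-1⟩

6

(a) allowed
(b) allowed
(c) allowed
(d) allowed
(e) forbidden — Δl = +0 (E1 requires Δl = ±1)
(f) allowed
(g) forbidden — Δm_l = +2 (E1 requires Δm_l = 0, ±1)
(h) allowed
Total allowed: 6 of 8.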